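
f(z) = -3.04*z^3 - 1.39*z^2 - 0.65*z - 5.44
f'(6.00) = -345.65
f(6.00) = -716.02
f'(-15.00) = -2010.95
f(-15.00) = 9951.56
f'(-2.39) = -46.10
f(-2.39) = 29.68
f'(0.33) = -2.56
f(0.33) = -5.92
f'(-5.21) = -233.72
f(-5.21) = 390.14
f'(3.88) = -148.73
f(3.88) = -206.46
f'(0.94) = -11.32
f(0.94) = -9.80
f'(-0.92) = -5.81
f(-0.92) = -3.65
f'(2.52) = -65.57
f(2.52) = -64.55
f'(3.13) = -98.70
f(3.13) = -114.31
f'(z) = -9.12*z^2 - 2.78*z - 0.65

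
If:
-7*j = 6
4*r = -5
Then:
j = -6/7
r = -5/4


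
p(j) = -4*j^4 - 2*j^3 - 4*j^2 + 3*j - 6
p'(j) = -16*j^3 - 6*j^2 - 8*j + 3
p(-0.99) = -14.79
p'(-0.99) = 20.56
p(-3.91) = -894.23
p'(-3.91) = 898.97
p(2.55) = -226.65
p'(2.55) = -321.72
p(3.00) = -411.00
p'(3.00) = -507.00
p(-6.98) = -9036.39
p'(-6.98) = 5207.61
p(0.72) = -7.74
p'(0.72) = -11.84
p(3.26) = -559.81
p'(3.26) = -641.18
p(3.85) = -1046.70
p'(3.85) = -1029.80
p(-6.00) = -4920.00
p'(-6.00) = 3291.00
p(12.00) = -86946.00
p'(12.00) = -28605.00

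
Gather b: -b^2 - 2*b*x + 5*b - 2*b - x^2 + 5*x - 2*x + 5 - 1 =-b^2 + b*(3 - 2*x) - x^2 + 3*x + 4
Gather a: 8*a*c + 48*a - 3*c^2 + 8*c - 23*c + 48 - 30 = a*(8*c + 48) - 3*c^2 - 15*c + 18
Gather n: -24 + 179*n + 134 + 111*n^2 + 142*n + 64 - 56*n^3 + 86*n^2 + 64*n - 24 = -56*n^3 + 197*n^2 + 385*n + 150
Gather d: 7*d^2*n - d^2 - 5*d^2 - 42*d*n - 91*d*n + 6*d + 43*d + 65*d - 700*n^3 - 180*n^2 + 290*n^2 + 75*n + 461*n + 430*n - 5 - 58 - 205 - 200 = d^2*(7*n - 6) + d*(114 - 133*n) - 700*n^3 + 110*n^2 + 966*n - 468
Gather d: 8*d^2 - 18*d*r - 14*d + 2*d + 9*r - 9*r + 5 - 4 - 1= 8*d^2 + d*(-18*r - 12)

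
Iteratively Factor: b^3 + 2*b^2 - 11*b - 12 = (b - 3)*(b^2 + 5*b + 4) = (b - 3)*(b + 4)*(b + 1)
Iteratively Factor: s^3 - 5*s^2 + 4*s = (s - 4)*(s^2 - s) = s*(s - 4)*(s - 1)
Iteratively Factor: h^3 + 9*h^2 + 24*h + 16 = (h + 4)*(h^2 + 5*h + 4) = (h + 4)^2*(h + 1)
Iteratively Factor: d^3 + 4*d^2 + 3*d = (d + 3)*(d^2 + d) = d*(d + 3)*(d + 1)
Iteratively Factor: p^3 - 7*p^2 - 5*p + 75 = (p - 5)*(p^2 - 2*p - 15) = (p - 5)*(p + 3)*(p - 5)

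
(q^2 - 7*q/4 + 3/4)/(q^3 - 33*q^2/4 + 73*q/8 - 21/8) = 2*(q - 1)/(2*q^2 - 15*q + 7)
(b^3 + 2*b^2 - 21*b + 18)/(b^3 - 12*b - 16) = (-b^3 - 2*b^2 + 21*b - 18)/(-b^3 + 12*b + 16)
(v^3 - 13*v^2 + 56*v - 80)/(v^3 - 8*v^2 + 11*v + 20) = (v - 4)/(v + 1)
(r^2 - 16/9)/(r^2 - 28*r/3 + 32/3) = (r + 4/3)/(r - 8)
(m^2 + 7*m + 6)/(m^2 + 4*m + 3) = (m + 6)/(m + 3)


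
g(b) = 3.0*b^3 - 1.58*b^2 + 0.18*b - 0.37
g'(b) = 9.0*b^2 - 3.16*b + 0.18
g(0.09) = -0.36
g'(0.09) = -0.03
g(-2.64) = -67.06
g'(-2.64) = 71.25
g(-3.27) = -122.75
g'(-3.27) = 106.75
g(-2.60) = -64.25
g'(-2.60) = 69.24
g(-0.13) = -0.43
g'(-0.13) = 0.74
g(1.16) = 2.40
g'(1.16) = 8.62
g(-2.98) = -94.33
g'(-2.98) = 89.52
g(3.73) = 134.00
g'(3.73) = 113.61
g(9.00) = 2060.27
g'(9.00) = 700.74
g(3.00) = 66.95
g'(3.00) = 71.70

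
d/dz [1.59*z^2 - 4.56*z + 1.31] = 3.18*z - 4.56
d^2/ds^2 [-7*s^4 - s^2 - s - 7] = -84*s^2 - 2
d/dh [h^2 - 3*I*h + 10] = 2*h - 3*I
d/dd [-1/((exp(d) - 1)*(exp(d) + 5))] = (exp(d) + 2)/(2*(exp(d) + 5)^2*sinh(d/2)^2)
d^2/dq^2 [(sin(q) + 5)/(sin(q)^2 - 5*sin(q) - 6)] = (-sin(q)^4 - 24*sin(q)^3 + 65*sin(q)^2 - 250*sin(q) + 250)/((sin(q) - 6)^3*(sin(q) + 1)^2)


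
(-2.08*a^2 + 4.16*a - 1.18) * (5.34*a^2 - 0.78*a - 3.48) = -11.1072*a^4 + 23.8368*a^3 - 2.3076*a^2 - 13.5564*a + 4.1064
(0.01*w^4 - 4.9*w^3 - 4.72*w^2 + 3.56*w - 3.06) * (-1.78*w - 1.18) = -0.0178*w^5 + 8.7102*w^4 + 14.1836*w^3 - 0.767200000000001*w^2 + 1.246*w + 3.6108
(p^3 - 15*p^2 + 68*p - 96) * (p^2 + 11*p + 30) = p^5 - 4*p^4 - 67*p^3 + 202*p^2 + 984*p - 2880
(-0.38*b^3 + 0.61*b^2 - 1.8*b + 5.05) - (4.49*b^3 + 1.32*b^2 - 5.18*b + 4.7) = -4.87*b^3 - 0.71*b^2 + 3.38*b + 0.35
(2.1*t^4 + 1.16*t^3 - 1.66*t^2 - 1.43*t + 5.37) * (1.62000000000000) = 3.402*t^4 + 1.8792*t^3 - 2.6892*t^2 - 2.3166*t + 8.6994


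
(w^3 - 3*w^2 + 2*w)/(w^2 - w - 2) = w*(w - 1)/(w + 1)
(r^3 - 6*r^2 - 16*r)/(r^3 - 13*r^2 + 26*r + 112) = r/(r - 7)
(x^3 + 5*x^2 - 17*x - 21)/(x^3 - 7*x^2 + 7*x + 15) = (x + 7)/(x - 5)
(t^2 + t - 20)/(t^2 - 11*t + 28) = (t + 5)/(t - 7)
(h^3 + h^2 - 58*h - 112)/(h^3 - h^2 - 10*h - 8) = (h^2 - h - 56)/(h^2 - 3*h - 4)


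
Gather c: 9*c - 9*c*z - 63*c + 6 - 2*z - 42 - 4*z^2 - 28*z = c*(-9*z - 54) - 4*z^2 - 30*z - 36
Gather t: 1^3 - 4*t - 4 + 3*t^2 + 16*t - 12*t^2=-9*t^2 + 12*t - 3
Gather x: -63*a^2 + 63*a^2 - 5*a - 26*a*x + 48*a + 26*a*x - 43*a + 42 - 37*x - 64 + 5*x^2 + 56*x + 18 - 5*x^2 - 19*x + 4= 0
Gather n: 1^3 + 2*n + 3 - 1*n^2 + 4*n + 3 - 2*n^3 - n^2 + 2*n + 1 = -2*n^3 - 2*n^2 + 8*n + 8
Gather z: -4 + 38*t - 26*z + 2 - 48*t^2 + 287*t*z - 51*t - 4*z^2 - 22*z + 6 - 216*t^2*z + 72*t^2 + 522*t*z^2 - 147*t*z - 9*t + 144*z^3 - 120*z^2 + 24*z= 24*t^2 - 22*t + 144*z^3 + z^2*(522*t - 124) + z*(-216*t^2 + 140*t - 24) + 4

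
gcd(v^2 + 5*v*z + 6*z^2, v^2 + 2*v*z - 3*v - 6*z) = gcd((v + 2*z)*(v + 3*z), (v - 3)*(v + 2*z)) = v + 2*z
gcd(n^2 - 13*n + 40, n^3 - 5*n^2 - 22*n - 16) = n - 8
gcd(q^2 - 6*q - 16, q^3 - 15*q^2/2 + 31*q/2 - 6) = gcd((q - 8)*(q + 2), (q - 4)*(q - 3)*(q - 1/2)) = 1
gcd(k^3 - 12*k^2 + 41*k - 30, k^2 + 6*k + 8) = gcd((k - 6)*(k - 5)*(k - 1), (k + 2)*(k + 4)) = 1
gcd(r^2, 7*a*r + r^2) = r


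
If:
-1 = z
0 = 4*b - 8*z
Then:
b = -2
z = -1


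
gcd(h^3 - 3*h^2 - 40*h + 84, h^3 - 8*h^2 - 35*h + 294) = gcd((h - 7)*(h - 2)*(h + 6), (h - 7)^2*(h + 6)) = h^2 - h - 42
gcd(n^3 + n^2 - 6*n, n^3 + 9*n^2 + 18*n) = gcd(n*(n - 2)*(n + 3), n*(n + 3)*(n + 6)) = n^2 + 3*n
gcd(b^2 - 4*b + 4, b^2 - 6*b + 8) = b - 2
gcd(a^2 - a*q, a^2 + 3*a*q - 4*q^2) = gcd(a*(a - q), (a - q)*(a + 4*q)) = -a + q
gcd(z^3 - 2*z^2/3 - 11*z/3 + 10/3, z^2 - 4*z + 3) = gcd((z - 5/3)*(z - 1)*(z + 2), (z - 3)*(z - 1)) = z - 1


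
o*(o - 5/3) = o^2 - 5*o/3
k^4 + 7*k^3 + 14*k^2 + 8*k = k*(k + 1)*(k + 2)*(k + 4)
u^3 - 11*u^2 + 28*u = u*(u - 7)*(u - 4)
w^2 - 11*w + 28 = (w - 7)*(w - 4)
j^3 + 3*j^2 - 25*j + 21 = (j - 3)*(j - 1)*(j + 7)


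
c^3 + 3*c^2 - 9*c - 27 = (c - 3)*(c + 3)^2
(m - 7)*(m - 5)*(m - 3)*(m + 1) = m^4 - 14*m^3 + 56*m^2 - 34*m - 105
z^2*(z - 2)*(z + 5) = z^4 + 3*z^3 - 10*z^2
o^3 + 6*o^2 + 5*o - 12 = (o - 1)*(o + 3)*(o + 4)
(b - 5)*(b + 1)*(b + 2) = b^3 - 2*b^2 - 13*b - 10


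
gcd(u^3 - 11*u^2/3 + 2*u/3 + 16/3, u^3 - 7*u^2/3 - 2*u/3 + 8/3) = u^2 - u - 2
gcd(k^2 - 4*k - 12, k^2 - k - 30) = k - 6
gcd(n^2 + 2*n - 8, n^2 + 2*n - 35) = 1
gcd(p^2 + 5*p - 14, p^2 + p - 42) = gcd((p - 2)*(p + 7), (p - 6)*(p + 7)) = p + 7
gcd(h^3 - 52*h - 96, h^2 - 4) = h + 2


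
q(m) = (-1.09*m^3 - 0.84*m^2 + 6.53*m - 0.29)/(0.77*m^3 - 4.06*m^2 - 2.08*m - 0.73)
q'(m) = (-3.27*m^2 - 1.68*m + 6.53)/(0.77*m^3 - 4.06*m^2 - 2.08*m - 0.73) + (-2.31*m^2 + 8.12*m + 2.08)*(-1.09*m^3 - 0.84*m^2 + 6.53*m - 0.29)/(0.77*m^3 - 4.06*m^2 - 2.08*m - 0.73)^2 = (-4.44089209850063e-16*m^5 + 5.0722*m^4 - 5.5218*m^3 + 31.316*m^2 - 1.1284*m - 5.3701)/(0.5929*m^6 - 6.2524*m^5 + 13.2804*m^4 + 15.7654*m^3 + 10.254*m^2 + 3.0368*m + 0.5329)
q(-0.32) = 4.81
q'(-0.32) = -6.14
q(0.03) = 0.12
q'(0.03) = -8.48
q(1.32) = -0.50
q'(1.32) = 0.65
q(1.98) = -0.06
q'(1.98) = 0.69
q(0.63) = -0.93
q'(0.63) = 0.48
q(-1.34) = 1.12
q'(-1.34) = 1.63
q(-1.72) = 0.65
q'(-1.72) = 0.94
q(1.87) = -0.13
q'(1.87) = 0.67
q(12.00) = -2.67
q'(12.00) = 0.19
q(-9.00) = -0.77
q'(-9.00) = 0.05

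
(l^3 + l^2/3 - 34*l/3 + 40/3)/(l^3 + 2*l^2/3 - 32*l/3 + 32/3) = (3*l - 5)/(3*l - 4)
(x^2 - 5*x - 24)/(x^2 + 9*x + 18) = (x - 8)/(x + 6)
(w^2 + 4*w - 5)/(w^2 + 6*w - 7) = (w + 5)/(w + 7)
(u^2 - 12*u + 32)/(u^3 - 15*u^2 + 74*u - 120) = (u - 8)/(u^2 - 11*u + 30)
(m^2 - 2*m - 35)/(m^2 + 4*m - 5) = (m - 7)/(m - 1)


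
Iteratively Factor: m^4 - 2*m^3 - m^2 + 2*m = (m - 2)*(m^3 - m) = (m - 2)*(m + 1)*(m^2 - m) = m*(m - 2)*(m + 1)*(m - 1)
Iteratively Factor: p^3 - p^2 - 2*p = (p - 2)*(p^2 + p) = p*(p - 2)*(p + 1)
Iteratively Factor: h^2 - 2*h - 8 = (h - 4)*(h + 2)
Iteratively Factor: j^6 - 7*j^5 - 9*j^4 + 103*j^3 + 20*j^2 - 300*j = (j - 5)*(j^5 - 2*j^4 - 19*j^3 + 8*j^2 + 60*j) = j*(j - 5)*(j^4 - 2*j^3 - 19*j^2 + 8*j + 60) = j*(j - 5)^2*(j^3 + 3*j^2 - 4*j - 12) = j*(j - 5)^2*(j + 2)*(j^2 + j - 6) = j*(j - 5)^2*(j - 2)*(j + 2)*(j + 3)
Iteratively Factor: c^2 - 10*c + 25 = (c - 5)*(c - 5)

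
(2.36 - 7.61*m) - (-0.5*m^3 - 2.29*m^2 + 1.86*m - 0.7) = 0.5*m^3 + 2.29*m^2 - 9.47*m + 3.06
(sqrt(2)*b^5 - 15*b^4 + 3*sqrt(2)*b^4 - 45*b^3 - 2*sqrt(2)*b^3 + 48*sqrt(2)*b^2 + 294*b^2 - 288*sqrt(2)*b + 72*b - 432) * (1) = sqrt(2)*b^5 - 15*b^4 + 3*sqrt(2)*b^4 - 45*b^3 - 2*sqrt(2)*b^3 + 48*sqrt(2)*b^2 + 294*b^2 - 288*sqrt(2)*b + 72*b - 432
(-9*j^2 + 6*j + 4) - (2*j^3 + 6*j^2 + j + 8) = -2*j^3 - 15*j^2 + 5*j - 4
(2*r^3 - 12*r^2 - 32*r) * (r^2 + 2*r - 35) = 2*r^5 - 8*r^4 - 126*r^3 + 356*r^2 + 1120*r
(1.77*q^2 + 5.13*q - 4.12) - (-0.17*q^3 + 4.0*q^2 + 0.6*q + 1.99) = 0.17*q^3 - 2.23*q^2 + 4.53*q - 6.11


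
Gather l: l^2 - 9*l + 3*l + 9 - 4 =l^2 - 6*l + 5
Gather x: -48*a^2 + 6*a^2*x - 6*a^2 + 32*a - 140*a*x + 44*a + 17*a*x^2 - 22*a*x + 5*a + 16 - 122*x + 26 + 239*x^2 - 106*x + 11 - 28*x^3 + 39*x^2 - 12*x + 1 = -54*a^2 + 81*a - 28*x^3 + x^2*(17*a + 278) + x*(6*a^2 - 162*a - 240) + 54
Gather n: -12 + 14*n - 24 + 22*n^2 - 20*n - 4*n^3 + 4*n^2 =-4*n^3 + 26*n^2 - 6*n - 36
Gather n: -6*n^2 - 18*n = -6*n^2 - 18*n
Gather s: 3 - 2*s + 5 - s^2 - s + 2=-s^2 - 3*s + 10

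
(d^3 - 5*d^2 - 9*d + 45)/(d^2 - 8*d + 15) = d + 3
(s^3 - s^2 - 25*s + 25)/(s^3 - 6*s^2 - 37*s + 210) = (s^2 + 4*s - 5)/(s^2 - s - 42)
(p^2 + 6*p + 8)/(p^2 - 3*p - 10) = (p + 4)/(p - 5)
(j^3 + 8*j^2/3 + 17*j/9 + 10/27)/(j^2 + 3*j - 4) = (27*j^3 + 72*j^2 + 51*j + 10)/(27*(j^2 + 3*j - 4))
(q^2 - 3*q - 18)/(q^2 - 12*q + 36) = (q + 3)/(q - 6)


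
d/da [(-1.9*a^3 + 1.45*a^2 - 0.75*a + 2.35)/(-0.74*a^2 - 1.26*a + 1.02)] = (1.406*a^4 + 4.788*a^3 - 8.196*a^2 + 6.436*a + 2.196)/(0.5476*a^4 + 1.8648*a^3 + 0.0780000000000001*a^2 - 2.5704*a + 1.0404)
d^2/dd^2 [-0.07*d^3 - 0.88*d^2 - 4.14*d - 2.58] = -0.42*d - 1.76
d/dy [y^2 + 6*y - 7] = 2*y + 6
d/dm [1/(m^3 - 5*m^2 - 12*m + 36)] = (-3*m^2 + 10*m + 12)/(m^3 - 5*m^2 - 12*m + 36)^2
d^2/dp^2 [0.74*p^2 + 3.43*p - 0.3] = 1.48000000000000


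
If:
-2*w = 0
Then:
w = 0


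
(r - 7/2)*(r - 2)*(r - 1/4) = r^3 - 23*r^2/4 + 67*r/8 - 7/4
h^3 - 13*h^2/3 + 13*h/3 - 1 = (h - 3)*(h - 1)*(h - 1/3)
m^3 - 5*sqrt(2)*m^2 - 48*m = m*(m - 8*sqrt(2))*(m + 3*sqrt(2))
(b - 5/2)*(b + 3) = b^2 + b/2 - 15/2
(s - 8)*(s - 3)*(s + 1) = s^3 - 10*s^2 + 13*s + 24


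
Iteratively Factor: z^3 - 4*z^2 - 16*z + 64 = (z - 4)*(z^2 - 16) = (z - 4)^2*(z + 4)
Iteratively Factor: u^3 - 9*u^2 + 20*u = (u - 4)*(u^2 - 5*u) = u*(u - 4)*(u - 5)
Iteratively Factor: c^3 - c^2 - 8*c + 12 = (c - 2)*(c^2 + c - 6) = (c - 2)*(c + 3)*(c - 2)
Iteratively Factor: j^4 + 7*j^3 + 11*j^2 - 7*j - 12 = (j + 4)*(j^3 + 3*j^2 - j - 3) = (j - 1)*(j + 4)*(j^2 + 4*j + 3) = (j - 1)*(j + 3)*(j + 4)*(j + 1)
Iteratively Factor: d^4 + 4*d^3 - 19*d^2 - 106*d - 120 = (d + 2)*(d^3 + 2*d^2 - 23*d - 60) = (d - 5)*(d + 2)*(d^2 + 7*d + 12) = (d - 5)*(d + 2)*(d + 3)*(d + 4)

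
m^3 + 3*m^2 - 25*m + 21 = (m - 3)*(m - 1)*(m + 7)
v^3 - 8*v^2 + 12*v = v*(v - 6)*(v - 2)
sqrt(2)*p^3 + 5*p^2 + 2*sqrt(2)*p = p*(p + 2*sqrt(2))*(sqrt(2)*p + 1)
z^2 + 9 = (z - 3*I)*(z + 3*I)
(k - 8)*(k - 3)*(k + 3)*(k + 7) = k^4 - k^3 - 65*k^2 + 9*k + 504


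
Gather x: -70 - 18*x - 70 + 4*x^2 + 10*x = 4*x^2 - 8*x - 140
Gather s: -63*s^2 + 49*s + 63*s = -63*s^2 + 112*s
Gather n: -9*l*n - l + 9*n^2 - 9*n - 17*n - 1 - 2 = -l + 9*n^2 + n*(-9*l - 26) - 3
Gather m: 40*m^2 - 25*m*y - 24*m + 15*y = 40*m^2 + m*(-25*y - 24) + 15*y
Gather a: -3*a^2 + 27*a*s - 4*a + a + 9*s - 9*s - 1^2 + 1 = -3*a^2 + a*(27*s - 3)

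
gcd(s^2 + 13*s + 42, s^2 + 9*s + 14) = s + 7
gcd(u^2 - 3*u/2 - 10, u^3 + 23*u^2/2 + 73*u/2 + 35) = u + 5/2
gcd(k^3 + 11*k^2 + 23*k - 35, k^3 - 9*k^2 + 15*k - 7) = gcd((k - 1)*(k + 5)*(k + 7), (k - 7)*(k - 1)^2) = k - 1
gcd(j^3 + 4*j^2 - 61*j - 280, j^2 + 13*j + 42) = j + 7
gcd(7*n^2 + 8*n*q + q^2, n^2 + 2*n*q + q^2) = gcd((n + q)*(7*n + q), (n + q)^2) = n + q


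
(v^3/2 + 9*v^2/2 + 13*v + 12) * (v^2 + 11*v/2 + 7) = v^5/2 + 29*v^4/4 + 165*v^3/4 + 115*v^2 + 157*v + 84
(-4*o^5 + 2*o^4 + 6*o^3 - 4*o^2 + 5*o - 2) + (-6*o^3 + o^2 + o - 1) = -4*o^5 + 2*o^4 - 3*o^2 + 6*o - 3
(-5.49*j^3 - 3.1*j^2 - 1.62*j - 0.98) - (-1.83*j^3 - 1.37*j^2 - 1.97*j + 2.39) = -3.66*j^3 - 1.73*j^2 + 0.35*j - 3.37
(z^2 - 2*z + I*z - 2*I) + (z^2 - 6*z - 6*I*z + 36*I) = 2*z^2 - 8*z - 5*I*z + 34*I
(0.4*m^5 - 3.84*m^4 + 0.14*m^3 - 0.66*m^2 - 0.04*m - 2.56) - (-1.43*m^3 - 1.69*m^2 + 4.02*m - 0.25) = 0.4*m^5 - 3.84*m^4 + 1.57*m^3 + 1.03*m^2 - 4.06*m - 2.31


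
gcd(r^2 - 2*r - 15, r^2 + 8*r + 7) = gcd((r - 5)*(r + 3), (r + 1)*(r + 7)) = 1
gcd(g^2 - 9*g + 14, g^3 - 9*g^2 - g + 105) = g - 7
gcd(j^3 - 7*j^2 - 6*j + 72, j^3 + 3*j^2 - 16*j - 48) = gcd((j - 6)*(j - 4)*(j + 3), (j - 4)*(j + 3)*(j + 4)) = j^2 - j - 12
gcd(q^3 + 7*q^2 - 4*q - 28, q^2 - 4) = q^2 - 4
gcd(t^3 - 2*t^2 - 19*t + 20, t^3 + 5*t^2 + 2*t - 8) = t^2 + 3*t - 4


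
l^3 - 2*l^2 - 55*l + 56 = (l - 8)*(l - 1)*(l + 7)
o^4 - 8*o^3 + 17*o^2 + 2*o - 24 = (o - 4)*(o - 3)*(o - 2)*(o + 1)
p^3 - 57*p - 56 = (p - 8)*(p + 1)*(p + 7)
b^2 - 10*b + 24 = (b - 6)*(b - 4)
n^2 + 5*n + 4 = (n + 1)*(n + 4)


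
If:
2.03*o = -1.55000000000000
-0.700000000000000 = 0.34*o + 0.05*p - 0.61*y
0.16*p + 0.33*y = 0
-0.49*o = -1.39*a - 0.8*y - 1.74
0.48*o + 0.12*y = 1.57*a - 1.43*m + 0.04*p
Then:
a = -1.88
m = -1.89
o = -0.76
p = -1.27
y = 0.62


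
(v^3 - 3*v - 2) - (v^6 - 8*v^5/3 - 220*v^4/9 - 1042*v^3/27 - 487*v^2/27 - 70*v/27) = -v^6 + 8*v^5/3 + 220*v^4/9 + 1069*v^3/27 + 487*v^2/27 - 11*v/27 - 2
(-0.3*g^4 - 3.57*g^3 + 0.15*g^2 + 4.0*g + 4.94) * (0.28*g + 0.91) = -0.084*g^5 - 1.2726*g^4 - 3.2067*g^3 + 1.2565*g^2 + 5.0232*g + 4.4954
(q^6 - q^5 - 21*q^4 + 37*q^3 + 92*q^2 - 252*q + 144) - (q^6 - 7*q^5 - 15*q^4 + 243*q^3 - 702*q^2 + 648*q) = 6*q^5 - 6*q^4 - 206*q^3 + 794*q^2 - 900*q + 144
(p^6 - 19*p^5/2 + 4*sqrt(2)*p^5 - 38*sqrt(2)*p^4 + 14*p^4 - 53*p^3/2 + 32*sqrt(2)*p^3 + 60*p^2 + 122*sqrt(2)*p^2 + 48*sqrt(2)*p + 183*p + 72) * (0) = 0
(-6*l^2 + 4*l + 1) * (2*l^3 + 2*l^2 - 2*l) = -12*l^5 - 4*l^4 + 22*l^3 - 6*l^2 - 2*l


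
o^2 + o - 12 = (o - 3)*(o + 4)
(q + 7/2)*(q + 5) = q^2 + 17*q/2 + 35/2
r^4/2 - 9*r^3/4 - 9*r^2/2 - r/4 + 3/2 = (r/2 + 1/2)*(r - 6)*(r - 1/2)*(r + 1)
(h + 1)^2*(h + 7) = h^3 + 9*h^2 + 15*h + 7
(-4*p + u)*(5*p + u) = -20*p^2 + p*u + u^2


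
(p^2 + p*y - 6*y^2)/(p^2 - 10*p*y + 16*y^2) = (-p - 3*y)/(-p + 8*y)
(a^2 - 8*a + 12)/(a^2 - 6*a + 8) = (a - 6)/(a - 4)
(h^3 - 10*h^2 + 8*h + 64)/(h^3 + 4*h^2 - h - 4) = (h^3 - 10*h^2 + 8*h + 64)/(h^3 + 4*h^2 - h - 4)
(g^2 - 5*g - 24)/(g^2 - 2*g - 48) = (g + 3)/(g + 6)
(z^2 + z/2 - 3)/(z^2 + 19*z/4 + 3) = 2*(2*z^2 + z - 6)/(4*z^2 + 19*z + 12)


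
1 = 1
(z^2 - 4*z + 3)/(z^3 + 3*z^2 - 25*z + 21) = 1/(z + 7)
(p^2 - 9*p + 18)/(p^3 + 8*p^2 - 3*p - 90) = (p - 6)/(p^2 + 11*p + 30)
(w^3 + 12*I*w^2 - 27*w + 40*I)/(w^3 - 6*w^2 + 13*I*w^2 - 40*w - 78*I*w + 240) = (w - I)/(w - 6)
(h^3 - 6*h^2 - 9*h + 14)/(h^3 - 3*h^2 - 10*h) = (h^2 - 8*h + 7)/(h*(h - 5))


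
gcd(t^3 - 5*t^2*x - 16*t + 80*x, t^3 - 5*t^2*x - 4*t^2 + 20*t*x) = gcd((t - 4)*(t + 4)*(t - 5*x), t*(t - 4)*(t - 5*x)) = -t^2 + 5*t*x + 4*t - 20*x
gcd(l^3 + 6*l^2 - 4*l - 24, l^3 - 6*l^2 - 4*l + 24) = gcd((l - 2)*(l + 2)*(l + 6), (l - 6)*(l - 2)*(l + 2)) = l^2 - 4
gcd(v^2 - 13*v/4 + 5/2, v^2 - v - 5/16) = v - 5/4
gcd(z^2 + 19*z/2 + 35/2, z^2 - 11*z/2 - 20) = z + 5/2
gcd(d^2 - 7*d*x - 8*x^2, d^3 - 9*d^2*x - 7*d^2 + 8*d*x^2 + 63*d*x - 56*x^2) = -d + 8*x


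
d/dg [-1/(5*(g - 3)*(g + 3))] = 2*g/(5*(g - 3)^2*(g + 3)^2)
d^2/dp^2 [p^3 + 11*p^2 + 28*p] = 6*p + 22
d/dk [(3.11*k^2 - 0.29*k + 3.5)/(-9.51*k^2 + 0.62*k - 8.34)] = (-0.829699999999999*k^2 + 14.6952*k + 0.2486)/(90.4401*k^4 - 11.7924*k^3 + 159.0112*k^2 - 10.3416*k + 69.5556)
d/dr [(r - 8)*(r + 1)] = 2*r - 7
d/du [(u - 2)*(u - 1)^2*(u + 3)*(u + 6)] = 5*u^4 + 20*u^3 - 39*u^2 - 58*u + 72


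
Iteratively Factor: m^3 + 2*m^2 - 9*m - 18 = (m - 3)*(m^2 + 5*m + 6) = (m - 3)*(m + 2)*(m + 3)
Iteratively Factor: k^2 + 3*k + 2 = (k + 1)*(k + 2)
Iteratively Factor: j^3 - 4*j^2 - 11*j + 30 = (j + 3)*(j^2 - 7*j + 10) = (j - 5)*(j + 3)*(j - 2)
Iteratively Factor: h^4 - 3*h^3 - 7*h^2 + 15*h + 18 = (h + 1)*(h^3 - 4*h^2 - 3*h + 18) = (h - 3)*(h + 1)*(h^2 - h - 6) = (h - 3)*(h + 1)*(h + 2)*(h - 3)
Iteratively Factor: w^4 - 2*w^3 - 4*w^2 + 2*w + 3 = (w + 1)*(w^3 - 3*w^2 - w + 3) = (w + 1)^2*(w^2 - 4*w + 3) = (w - 3)*(w + 1)^2*(w - 1)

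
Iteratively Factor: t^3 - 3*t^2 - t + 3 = (t + 1)*(t^2 - 4*t + 3) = (t - 3)*(t + 1)*(t - 1)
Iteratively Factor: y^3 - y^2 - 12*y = (y)*(y^2 - y - 12) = y*(y + 3)*(y - 4)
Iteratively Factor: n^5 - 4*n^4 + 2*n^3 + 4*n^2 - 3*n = (n - 1)*(n^4 - 3*n^3 - n^2 + 3*n) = (n - 1)*(n + 1)*(n^3 - 4*n^2 + 3*n) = (n - 3)*(n - 1)*(n + 1)*(n^2 - n) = (n - 3)*(n - 1)^2*(n + 1)*(n)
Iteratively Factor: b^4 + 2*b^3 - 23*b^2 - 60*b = (b + 4)*(b^3 - 2*b^2 - 15*b) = (b - 5)*(b + 4)*(b^2 + 3*b) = (b - 5)*(b + 3)*(b + 4)*(b)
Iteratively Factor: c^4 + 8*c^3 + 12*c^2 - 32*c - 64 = (c + 4)*(c^3 + 4*c^2 - 4*c - 16) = (c + 4)^2*(c^2 - 4) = (c - 2)*(c + 4)^2*(c + 2)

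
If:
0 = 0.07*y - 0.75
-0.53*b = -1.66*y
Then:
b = 33.56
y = 10.71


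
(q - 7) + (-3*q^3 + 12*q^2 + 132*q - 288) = -3*q^3 + 12*q^2 + 133*q - 295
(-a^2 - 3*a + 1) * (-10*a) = 10*a^3 + 30*a^2 - 10*a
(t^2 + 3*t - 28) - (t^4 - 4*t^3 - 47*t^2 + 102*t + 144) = -t^4 + 4*t^3 + 48*t^2 - 99*t - 172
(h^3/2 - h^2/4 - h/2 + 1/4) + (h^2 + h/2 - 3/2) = h^3/2 + 3*h^2/4 - 5/4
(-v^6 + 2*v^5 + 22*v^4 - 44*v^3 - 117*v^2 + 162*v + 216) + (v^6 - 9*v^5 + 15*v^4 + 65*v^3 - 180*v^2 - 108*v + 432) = -7*v^5 + 37*v^4 + 21*v^3 - 297*v^2 + 54*v + 648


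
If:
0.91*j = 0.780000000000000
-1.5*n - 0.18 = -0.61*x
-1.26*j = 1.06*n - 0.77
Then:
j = 0.86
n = -0.29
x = -0.42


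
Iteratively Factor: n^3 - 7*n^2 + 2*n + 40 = (n + 2)*(n^2 - 9*n + 20) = (n - 4)*(n + 2)*(n - 5)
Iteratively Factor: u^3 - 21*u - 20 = (u + 4)*(u^2 - 4*u - 5) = (u + 1)*(u + 4)*(u - 5)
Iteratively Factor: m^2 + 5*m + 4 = (m + 4)*(m + 1)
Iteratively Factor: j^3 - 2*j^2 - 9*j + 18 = (j - 3)*(j^2 + j - 6) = (j - 3)*(j - 2)*(j + 3)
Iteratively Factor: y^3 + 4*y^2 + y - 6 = (y + 2)*(y^2 + 2*y - 3) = (y + 2)*(y + 3)*(y - 1)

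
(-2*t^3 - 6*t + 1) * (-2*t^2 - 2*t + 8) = 4*t^5 + 4*t^4 - 4*t^3 + 10*t^2 - 50*t + 8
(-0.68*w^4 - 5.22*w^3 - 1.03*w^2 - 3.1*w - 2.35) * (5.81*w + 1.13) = -3.9508*w^5 - 31.0966*w^4 - 11.8829*w^3 - 19.1749*w^2 - 17.1565*w - 2.6555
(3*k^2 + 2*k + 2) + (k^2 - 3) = 4*k^2 + 2*k - 1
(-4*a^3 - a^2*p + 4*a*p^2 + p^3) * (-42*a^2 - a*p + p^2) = 168*a^5 + 46*a^4*p - 171*a^3*p^2 - 47*a^2*p^3 + 3*a*p^4 + p^5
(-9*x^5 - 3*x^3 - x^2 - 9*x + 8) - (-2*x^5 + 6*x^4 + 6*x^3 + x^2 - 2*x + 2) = -7*x^5 - 6*x^4 - 9*x^3 - 2*x^2 - 7*x + 6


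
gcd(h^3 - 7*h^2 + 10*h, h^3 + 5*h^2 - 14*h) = h^2 - 2*h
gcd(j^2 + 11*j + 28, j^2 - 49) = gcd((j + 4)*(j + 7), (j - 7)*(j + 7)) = j + 7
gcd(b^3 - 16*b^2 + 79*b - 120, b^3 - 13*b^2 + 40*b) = b^2 - 13*b + 40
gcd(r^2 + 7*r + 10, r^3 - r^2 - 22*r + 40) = r + 5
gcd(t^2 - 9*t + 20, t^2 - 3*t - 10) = t - 5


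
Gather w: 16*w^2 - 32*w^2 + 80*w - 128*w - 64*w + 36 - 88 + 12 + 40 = -16*w^2 - 112*w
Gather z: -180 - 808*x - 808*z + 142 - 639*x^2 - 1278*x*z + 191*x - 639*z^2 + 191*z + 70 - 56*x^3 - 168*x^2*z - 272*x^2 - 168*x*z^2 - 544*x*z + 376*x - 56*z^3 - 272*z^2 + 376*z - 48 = -56*x^3 - 911*x^2 - 241*x - 56*z^3 + z^2*(-168*x - 911) + z*(-168*x^2 - 1822*x - 241) - 16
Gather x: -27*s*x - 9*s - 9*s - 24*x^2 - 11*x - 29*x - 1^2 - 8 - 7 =-18*s - 24*x^2 + x*(-27*s - 40) - 16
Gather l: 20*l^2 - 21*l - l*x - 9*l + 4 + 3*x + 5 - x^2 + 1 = 20*l^2 + l*(-x - 30) - x^2 + 3*x + 10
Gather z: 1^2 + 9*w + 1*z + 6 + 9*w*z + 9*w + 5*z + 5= 18*w + z*(9*w + 6) + 12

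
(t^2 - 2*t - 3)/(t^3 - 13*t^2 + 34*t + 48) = (t - 3)/(t^2 - 14*t + 48)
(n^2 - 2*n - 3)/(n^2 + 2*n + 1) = (n - 3)/(n + 1)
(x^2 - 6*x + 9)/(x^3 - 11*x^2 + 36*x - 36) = (x - 3)/(x^2 - 8*x + 12)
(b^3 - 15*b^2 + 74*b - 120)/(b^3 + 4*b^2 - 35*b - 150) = (b^2 - 9*b + 20)/(b^2 + 10*b + 25)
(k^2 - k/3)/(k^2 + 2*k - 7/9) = 3*k/(3*k + 7)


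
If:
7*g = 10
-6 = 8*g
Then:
No Solution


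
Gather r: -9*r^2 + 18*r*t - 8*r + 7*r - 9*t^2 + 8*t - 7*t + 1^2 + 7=-9*r^2 + r*(18*t - 1) - 9*t^2 + t + 8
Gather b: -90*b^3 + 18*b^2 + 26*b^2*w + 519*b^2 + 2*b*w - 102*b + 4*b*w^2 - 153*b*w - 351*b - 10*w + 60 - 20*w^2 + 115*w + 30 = -90*b^3 + b^2*(26*w + 537) + b*(4*w^2 - 151*w - 453) - 20*w^2 + 105*w + 90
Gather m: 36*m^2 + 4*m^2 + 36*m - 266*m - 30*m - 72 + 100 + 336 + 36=40*m^2 - 260*m + 400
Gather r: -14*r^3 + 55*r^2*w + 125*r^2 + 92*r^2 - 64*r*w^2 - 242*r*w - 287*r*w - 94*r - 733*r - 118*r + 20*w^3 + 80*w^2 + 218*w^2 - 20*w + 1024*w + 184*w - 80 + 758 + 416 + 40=-14*r^3 + r^2*(55*w + 217) + r*(-64*w^2 - 529*w - 945) + 20*w^3 + 298*w^2 + 1188*w + 1134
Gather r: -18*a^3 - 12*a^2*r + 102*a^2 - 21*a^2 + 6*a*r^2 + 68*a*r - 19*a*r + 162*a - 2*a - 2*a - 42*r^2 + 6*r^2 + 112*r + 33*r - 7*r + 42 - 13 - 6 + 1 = -18*a^3 + 81*a^2 + 158*a + r^2*(6*a - 36) + r*(-12*a^2 + 49*a + 138) + 24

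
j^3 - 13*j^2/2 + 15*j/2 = j*(j - 5)*(j - 3/2)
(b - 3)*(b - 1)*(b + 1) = b^3 - 3*b^2 - b + 3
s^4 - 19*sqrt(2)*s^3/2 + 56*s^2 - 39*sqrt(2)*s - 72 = (s - 4*sqrt(2))*(s - 3*sqrt(2))^2*(s + sqrt(2)/2)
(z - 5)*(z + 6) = z^2 + z - 30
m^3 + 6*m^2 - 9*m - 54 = (m - 3)*(m + 3)*(m + 6)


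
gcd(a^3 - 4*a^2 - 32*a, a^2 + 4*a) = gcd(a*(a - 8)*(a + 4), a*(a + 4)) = a^2 + 4*a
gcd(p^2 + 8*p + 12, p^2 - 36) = p + 6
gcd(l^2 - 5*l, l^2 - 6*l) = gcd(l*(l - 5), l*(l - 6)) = l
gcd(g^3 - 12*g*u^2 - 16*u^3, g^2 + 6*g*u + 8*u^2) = g + 2*u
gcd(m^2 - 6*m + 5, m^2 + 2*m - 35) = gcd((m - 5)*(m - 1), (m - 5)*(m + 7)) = m - 5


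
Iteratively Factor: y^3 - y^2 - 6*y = (y - 3)*(y^2 + 2*y) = (y - 3)*(y + 2)*(y)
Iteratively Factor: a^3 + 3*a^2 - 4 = (a + 2)*(a^2 + a - 2) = (a - 1)*(a + 2)*(a + 2)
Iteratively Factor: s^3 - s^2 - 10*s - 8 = (s - 4)*(s^2 + 3*s + 2) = (s - 4)*(s + 1)*(s + 2)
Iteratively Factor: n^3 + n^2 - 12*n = (n + 4)*(n^2 - 3*n) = (n - 3)*(n + 4)*(n)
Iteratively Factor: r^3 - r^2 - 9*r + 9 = (r - 3)*(r^2 + 2*r - 3) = (r - 3)*(r + 3)*(r - 1)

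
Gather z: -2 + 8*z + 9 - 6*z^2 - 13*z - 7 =-6*z^2 - 5*z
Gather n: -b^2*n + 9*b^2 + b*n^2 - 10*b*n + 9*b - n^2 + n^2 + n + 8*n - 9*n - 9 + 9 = 9*b^2 + b*n^2 + 9*b + n*(-b^2 - 10*b)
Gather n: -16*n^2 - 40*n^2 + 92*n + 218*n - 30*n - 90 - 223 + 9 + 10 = -56*n^2 + 280*n - 294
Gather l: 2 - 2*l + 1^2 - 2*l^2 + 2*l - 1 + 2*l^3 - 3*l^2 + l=2*l^3 - 5*l^2 + l + 2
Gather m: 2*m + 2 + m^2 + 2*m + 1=m^2 + 4*m + 3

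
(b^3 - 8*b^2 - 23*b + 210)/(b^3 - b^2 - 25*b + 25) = (b^2 - 13*b + 42)/(b^2 - 6*b + 5)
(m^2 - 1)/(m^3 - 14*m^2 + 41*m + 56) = (m - 1)/(m^2 - 15*m + 56)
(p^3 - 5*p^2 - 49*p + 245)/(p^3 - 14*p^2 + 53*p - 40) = (p^2 - 49)/(p^2 - 9*p + 8)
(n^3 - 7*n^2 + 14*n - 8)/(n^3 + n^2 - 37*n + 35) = (n^2 - 6*n + 8)/(n^2 + 2*n - 35)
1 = 1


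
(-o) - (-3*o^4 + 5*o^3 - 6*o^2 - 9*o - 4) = 3*o^4 - 5*o^3 + 6*o^2 + 8*o + 4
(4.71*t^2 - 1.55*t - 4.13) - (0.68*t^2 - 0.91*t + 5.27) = 4.03*t^2 - 0.64*t - 9.4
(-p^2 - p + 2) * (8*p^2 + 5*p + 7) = -8*p^4 - 13*p^3 + 4*p^2 + 3*p + 14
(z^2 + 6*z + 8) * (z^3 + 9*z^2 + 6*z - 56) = z^5 + 15*z^4 + 68*z^3 + 52*z^2 - 288*z - 448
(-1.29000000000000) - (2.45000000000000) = -3.74000000000000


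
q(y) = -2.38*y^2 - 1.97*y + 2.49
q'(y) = -4.76*y - 1.97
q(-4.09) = -29.27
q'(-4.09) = 17.50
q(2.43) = -16.35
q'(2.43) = -13.54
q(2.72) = -20.48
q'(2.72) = -14.92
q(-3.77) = -23.91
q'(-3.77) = 15.98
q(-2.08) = -3.71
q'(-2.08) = 7.93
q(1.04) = -2.13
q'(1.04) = -6.92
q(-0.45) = 2.89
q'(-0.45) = 0.17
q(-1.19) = 1.46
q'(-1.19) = 3.69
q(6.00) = -95.01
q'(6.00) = -30.53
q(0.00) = 2.49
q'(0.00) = -1.97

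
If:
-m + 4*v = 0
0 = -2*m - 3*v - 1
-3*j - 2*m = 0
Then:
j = 8/33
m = -4/11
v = -1/11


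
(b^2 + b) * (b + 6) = b^3 + 7*b^2 + 6*b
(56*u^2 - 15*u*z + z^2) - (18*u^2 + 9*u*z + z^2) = 38*u^2 - 24*u*z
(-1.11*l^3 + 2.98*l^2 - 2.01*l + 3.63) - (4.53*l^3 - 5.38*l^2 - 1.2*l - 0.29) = -5.64*l^3 + 8.36*l^2 - 0.81*l + 3.92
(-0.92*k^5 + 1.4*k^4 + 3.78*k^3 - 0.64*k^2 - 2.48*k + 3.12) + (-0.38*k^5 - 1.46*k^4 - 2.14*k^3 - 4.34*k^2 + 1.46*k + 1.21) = -1.3*k^5 - 0.0600000000000001*k^4 + 1.64*k^3 - 4.98*k^2 - 1.02*k + 4.33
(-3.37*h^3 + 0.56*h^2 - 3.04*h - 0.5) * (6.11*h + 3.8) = -20.5907*h^4 - 9.3844*h^3 - 16.4464*h^2 - 14.607*h - 1.9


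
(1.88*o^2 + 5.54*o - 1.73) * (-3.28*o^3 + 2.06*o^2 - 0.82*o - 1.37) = -6.1664*o^5 - 14.2984*o^4 + 15.5452*o^3 - 10.6822*o^2 - 6.1712*o + 2.3701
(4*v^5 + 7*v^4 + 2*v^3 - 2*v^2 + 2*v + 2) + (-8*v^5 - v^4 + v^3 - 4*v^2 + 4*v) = -4*v^5 + 6*v^4 + 3*v^3 - 6*v^2 + 6*v + 2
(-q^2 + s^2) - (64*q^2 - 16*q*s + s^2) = -65*q^2 + 16*q*s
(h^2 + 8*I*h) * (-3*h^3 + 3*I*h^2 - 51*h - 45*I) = -3*h^5 - 21*I*h^4 - 75*h^3 - 453*I*h^2 + 360*h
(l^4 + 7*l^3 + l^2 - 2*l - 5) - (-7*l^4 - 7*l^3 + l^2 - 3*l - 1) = 8*l^4 + 14*l^3 + l - 4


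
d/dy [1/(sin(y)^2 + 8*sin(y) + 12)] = -2*(sin(y) + 4)*cos(y)/(sin(y)^2 + 8*sin(y) + 12)^2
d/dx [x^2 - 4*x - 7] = 2*x - 4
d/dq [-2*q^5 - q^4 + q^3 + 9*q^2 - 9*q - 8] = -10*q^4 - 4*q^3 + 3*q^2 + 18*q - 9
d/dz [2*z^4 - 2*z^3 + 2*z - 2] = 8*z^3 - 6*z^2 + 2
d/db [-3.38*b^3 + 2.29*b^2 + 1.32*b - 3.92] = -10.14*b^2 + 4.58*b + 1.32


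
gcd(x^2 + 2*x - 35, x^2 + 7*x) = x + 7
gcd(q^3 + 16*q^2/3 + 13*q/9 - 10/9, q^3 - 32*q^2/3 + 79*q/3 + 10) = 1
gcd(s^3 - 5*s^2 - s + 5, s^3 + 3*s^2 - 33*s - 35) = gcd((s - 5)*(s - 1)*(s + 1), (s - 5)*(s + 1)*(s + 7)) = s^2 - 4*s - 5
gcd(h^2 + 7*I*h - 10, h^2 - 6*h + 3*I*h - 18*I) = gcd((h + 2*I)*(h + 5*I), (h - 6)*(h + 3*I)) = 1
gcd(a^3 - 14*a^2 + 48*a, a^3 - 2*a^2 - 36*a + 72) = a - 6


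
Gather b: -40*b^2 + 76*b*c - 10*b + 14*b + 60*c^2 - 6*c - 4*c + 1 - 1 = -40*b^2 + b*(76*c + 4) + 60*c^2 - 10*c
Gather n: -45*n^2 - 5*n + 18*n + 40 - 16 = -45*n^2 + 13*n + 24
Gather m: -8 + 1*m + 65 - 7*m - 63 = -6*m - 6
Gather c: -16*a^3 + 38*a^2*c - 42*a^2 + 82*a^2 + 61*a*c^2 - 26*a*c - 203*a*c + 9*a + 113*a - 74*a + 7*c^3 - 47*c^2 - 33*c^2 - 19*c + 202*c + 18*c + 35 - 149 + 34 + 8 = -16*a^3 + 40*a^2 + 48*a + 7*c^3 + c^2*(61*a - 80) + c*(38*a^2 - 229*a + 201) - 72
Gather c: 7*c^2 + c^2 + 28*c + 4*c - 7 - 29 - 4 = 8*c^2 + 32*c - 40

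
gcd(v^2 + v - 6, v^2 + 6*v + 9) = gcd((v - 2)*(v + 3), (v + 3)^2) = v + 3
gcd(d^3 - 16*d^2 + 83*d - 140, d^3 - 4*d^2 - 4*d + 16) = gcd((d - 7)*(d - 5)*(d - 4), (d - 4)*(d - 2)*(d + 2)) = d - 4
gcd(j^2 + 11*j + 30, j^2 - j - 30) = j + 5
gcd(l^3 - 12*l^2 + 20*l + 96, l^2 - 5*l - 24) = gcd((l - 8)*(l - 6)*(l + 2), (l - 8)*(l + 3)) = l - 8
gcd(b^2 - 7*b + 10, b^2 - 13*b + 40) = b - 5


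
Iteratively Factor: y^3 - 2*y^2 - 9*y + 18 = (y - 2)*(y^2 - 9) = (y - 3)*(y - 2)*(y + 3)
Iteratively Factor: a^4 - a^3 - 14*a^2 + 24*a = (a - 2)*(a^3 + a^2 - 12*a) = (a - 3)*(a - 2)*(a^2 + 4*a) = a*(a - 3)*(a - 2)*(a + 4)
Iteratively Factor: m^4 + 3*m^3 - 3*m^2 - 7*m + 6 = (m - 1)*(m^3 + 4*m^2 + m - 6) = (m - 1)*(m + 3)*(m^2 + m - 2) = (m - 1)^2*(m + 3)*(m + 2)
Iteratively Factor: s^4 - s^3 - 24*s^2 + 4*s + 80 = (s - 5)*(s^3 + 4*s^2 - 4*s - 16) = (s - 5)*(s + 4)*(s^2 - 4) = (s - 5)*(s + 2)*(s + 4)*(s - 2)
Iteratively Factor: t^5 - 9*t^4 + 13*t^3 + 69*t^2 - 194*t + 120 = (t + 3)*(t^4 - 12*t^3 + 49*t^2 - 78*t + 40) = (t - 2)*(t + 3)*(t^3 - 10*t^2 + 29*t - 20) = (t - 5)*(t - 2)*(t + 3)*(t^2 - 5*t + 4) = (t - 5)*(t - 2)*(t - 1)*(t + 3)*(t - 4)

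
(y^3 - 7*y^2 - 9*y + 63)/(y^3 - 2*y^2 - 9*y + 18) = (y - 7)/(y - 2)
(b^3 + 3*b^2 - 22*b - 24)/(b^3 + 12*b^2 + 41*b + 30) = (b - 4)/(b + 5)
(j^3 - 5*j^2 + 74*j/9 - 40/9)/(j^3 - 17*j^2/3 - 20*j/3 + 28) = (9*j^2 - 27*j + 20)/(3*(3*j^2 - 11*j - 42))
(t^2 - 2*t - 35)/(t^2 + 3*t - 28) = (t^2 - 2*t - 35)/(t^2 + 3*t - 28)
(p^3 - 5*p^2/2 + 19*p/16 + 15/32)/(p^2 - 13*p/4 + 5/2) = (8*p^2 - 10*p - 3)/(8*(p - 2))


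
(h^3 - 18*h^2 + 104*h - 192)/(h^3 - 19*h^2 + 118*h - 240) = (h - 4)/(h - 5)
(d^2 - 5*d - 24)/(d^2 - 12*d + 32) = (d + 3)/(d - 4)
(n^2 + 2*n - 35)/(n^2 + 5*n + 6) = (n^2 + 2*n - 35)/(n^2 + 5*n + 6)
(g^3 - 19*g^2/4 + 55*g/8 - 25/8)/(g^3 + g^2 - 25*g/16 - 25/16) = 2*(2*g^2 - 7*g + 5)/(4*g^2 + 9*g + 5)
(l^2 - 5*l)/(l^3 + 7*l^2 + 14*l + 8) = l*(l - 5)/(l^3 + 7*l^2 + 14*l + 8)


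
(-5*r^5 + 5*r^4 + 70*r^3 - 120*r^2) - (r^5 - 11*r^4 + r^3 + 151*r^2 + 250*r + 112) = -6*r^5 + 16*r^4 + 69*r^3 - 271*r^2 - 250*r - 112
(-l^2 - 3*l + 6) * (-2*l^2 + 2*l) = 2*l^4 + 4*l^3 - 18*l^2 + 12*l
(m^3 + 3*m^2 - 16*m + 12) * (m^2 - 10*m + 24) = m^5 - 7*m^4 - 22*m^3 + 244*m^2 - 504*m + 288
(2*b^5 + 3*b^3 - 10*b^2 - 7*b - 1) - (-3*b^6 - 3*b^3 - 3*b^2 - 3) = 3*b^6 + 2*b^5 + 6*b^3 - 7*b^2 - 7*b + 2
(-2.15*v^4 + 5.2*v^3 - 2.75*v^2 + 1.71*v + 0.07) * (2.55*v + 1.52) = -5.4825*v^5 + 9.992*v^4 + 0.891500000000002*v^3 + 0.1805*v^2 + 2.7777*v + 0.1064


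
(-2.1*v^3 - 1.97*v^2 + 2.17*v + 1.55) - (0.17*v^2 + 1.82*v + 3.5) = -2.1*v^3 - 2.14*v^2 + 0.35*v - 1.95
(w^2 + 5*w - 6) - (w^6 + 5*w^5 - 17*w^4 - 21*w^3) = -w^6 - 5*w^5 + 17*w^4 + 21*w^3 + w^2 + 5*w - 6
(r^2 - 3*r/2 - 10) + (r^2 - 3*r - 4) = 2*r^2 - 9*r/2 - 14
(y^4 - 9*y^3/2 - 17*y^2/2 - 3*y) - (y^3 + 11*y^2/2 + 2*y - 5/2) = y^4 - 11*y^3/2 - 14*y^2 - 5*y + 5/2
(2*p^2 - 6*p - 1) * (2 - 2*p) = -4*p^3 + 16*p^2 - 10*p - 2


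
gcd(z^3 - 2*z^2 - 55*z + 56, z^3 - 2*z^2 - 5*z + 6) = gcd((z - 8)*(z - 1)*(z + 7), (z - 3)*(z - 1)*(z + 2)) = z - 1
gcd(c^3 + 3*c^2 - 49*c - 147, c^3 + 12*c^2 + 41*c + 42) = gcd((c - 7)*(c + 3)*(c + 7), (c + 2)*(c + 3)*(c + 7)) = c^2 + 10*c + 21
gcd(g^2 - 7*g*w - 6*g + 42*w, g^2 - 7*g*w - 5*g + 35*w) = -g + 7*w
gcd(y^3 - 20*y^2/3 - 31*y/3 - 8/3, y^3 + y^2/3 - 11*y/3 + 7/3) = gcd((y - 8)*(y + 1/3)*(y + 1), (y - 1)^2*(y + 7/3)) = 1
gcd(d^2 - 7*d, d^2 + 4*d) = d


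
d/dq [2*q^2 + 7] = 4*q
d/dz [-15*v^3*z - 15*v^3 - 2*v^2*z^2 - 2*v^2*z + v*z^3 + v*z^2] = v*(-15*v^2 - 4*v*z - 2*v + 3*z^2 + 2*z)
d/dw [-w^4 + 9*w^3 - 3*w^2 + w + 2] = -4*w^3 + 27*w^2 - 6*w + 1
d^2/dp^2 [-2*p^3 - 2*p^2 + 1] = -12*p - 4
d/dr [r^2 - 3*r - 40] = 2*r - 3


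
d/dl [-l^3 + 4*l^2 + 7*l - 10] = -3*l^2 + 8*l + 7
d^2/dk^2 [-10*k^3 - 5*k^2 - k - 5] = -60*k - 10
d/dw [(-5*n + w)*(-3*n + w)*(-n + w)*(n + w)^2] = -7*n^4 + 44*n^3*w + 18*n^2*w^2 - 28*n*w^3 + 5*w^4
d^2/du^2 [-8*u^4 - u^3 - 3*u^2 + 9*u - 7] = -96*u^2 - 6*u - 6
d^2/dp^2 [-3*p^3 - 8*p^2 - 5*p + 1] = -18*p - 16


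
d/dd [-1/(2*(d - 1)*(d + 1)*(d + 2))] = ((d - 1)*(d + 1) + (d - 1)*(d + 2) + (d + 1)*(d + 2))/(2*(d - 1)^2*(d + 1)^2*(d + 2)^2)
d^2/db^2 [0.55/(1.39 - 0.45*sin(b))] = (0.111375*sin(b)^2 + 0.344025*sin(b) - 0.22275)/(0.45*sin(b) - 1.39)^3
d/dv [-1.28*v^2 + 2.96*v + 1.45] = 2.96 - 2.56*v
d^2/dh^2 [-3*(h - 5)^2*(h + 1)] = 54 - 18*h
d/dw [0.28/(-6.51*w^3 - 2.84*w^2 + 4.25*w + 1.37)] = (5.4684*w^2 + 1.5904*w - 1.19)/(6.51*w^3 + 2.84*w^2 - 4.25*w - 1.37)^2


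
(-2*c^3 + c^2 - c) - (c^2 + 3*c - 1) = -2*c^3 - 4*c + 1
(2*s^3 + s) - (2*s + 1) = 2*s^3 - s - 1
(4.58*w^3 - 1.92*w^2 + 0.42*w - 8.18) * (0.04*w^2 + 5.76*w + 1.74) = 0.1832*w^5 + 26.304*w^4 - 3.0732*w^3 - 1.2488*w^2 - 46.386*w - 14.2332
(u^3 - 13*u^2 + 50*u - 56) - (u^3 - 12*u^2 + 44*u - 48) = -u^2 + 6*u - 8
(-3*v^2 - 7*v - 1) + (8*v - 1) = -3*v^2 + v - 2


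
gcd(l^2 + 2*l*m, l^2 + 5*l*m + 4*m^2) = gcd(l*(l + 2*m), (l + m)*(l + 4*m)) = 1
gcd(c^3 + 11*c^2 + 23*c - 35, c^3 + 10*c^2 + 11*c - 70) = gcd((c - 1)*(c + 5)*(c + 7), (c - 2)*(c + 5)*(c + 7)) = c^2 + 12*c + 35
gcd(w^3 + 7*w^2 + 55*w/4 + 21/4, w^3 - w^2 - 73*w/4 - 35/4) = w^2 + 4*w + 7/4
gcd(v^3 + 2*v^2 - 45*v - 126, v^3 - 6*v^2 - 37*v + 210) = v^2 - v - 42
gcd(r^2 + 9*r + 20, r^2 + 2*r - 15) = r + 5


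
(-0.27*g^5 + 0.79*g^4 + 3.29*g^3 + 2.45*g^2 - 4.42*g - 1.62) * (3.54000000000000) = -0.9558*g^5 + 2.7966*g^4 + 11.6466*g^3 + 8.673*g^2 - 15.6468*g - 5.7348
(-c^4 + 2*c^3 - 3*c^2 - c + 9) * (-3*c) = 3*c^5 - 6*c^4 + 9*c^3 + 3*c^2 - 27*c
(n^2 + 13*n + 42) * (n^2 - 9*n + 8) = n^4 + 4*n^3 - 67*n^2 - 274*n + 336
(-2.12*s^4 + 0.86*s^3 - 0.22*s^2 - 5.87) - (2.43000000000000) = -2.12*s^4 + 0.86*s^3 - 0.22*s^2 - 8.3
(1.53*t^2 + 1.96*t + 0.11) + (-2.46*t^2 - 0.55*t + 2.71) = -0.93*t^2 + 1.41*t + 2.82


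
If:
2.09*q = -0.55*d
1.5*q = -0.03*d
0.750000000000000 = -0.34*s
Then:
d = 0.00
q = 0.00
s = -2.21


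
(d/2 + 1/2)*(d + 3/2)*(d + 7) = d^3/2 + 19*d^2/4 + 19*d/2 + 21/4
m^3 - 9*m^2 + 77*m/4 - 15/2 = (m - 6)*(m - 5/2)*(m - 1/2)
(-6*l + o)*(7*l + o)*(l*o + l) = -42*l^3*o - 42*l^3 + l^2*o^2 + l^2*o + l*o^3 + l*o^2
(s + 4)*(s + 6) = s^2 + 10*s + 24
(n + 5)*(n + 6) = n^2 + 11*n + 30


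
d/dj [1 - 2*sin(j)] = -2*cos(j)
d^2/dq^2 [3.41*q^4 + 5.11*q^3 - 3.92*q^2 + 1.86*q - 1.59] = 40.92*q^2 + 30.66*q - 7.84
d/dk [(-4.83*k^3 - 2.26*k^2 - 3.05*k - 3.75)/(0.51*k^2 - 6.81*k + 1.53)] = (-2.4633*k^4 + 65.7846*k^3 - 5.2236*k^2 - 3.0906*k - 30.204)/(0.2601*k^4 - 6.9462*k^3 + 47.9367*k^2 - 20.8386*k + 2.3409)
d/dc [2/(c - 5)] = -2/(c - 5)^2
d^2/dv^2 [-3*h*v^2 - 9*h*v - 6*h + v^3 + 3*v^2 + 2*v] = -6*h + 6*v + 6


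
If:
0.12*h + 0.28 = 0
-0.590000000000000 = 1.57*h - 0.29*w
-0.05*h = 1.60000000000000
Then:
No Solution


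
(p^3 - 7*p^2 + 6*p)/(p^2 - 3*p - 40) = p*(-p^2 + 7*p - 6)/(-p^2 + 3*p + 40)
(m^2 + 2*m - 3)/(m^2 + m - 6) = (m - 1)/(m - 2)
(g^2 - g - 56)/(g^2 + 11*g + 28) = (g - 8)/(g + 4)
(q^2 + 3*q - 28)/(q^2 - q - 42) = (-q^2 - 3*q + 28)/(-q^2 + q + 42)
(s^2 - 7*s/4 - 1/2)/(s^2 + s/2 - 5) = (4*s + 1)/(2*(2*s + 5))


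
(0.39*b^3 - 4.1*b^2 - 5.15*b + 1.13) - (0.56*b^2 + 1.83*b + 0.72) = 0.39*b^3 - 4.66*b^2 - 6.98*b + 0.41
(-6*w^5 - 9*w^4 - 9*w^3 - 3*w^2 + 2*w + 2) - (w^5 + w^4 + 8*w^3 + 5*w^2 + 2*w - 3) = -7*w^5 - 10*w^4 - 17*w^3 - 8*w^2 + 5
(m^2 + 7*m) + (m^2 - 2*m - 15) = 2*m^2 + 5*m - 15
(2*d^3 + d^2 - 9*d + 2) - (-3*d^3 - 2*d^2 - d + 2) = 5*d^3 + 3*d^2 - 8*d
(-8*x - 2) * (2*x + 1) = -16*x^2 - 12*x - 2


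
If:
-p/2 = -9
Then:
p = 18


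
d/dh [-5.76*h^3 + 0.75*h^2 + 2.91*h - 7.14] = -17.28*h^2 + 1.5*h + 2.91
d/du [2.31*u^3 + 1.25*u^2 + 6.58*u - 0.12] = 6.93*u^2 + 2.5*u + 6.58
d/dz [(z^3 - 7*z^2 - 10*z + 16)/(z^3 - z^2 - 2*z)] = 2*(3*z^4 + 8*z^3 - 22*z^2 + 16*z + 16)/(z^2*(z^4 - 2*z^3 - 3*z^2 + 4*z + 4))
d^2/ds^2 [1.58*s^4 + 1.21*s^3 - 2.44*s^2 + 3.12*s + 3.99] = 18.96*s^2 + 7.26*s - 4.88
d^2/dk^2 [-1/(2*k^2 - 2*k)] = (k*(k - 1) - (2*k - 1)^2)/(k^3*(k - 1)^3)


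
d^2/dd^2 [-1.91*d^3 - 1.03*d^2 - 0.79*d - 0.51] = -11.46*d - 2.06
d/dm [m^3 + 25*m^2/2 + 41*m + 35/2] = 3*m^2 + 25*m + 41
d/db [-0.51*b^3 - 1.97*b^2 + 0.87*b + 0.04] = -1.53*b^2 - 3.94*b + 0.87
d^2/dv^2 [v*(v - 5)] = 2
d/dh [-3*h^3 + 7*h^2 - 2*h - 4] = -9*h^2 + 14*h - 2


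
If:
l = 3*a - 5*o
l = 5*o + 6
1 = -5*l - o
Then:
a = -77/39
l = 1/26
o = -31/26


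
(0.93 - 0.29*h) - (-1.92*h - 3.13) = 1.63*h + 4.06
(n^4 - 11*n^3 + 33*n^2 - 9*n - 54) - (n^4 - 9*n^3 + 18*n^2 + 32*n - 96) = -2*n^3 + 15*n^2 - 41*n + 42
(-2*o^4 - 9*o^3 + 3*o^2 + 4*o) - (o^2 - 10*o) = -2*o^4 - 9*o^3 + 2*o^2 + 14*o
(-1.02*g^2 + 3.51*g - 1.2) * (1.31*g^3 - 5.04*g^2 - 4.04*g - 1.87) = -1.3362*g^5 + 9.7389*g^4 - 15.1416*g^3 - 6.225*g^2 - 1.7157*g + 2.244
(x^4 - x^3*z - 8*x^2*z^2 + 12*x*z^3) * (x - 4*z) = x^5 - 5*x^4*z - 4*x^3*z^2 + 44*x^2*z^3 - 48*x*z^4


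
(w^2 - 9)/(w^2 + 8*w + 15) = (w - 3)/(w + 5)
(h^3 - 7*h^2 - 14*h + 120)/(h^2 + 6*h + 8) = (h^2 - 11*h + 30)/(h + 2)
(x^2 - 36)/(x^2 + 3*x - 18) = (x - 6)/(x - 3)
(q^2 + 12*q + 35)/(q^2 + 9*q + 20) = (q + 7)/(q + 4)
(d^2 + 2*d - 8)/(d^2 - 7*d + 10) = (d + 4)/(d - 5)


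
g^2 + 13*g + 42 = (g + 6)*(g + 7)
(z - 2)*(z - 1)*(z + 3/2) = z^3 - 3*z^2/2 - 5*z/2 + 3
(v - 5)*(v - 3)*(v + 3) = v^3 - 5*v^2 - 9*v + 45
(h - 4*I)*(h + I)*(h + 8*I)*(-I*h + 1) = -I*h^4 + 6*h^3 - 23*I*h^2 + 60*h + 32*I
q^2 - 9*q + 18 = (q - 6)*(q - 3)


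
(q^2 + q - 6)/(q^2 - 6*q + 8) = (q + 3)/(q - 4)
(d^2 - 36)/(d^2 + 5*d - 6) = (d - 6)/(d - 1)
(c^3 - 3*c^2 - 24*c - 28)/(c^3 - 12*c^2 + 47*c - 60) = (c^3 - 3*c^2 - 24*c - 28)/(c^3 - 12*c^2 + 47*c - 60)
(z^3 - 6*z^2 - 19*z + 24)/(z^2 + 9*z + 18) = (z^2 - 9*z + 8)/(z + 6)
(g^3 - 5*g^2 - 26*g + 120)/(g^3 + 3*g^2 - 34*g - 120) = (g - 4)/(g + 4)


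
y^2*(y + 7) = y^3 + 7*y^2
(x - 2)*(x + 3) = x^2 + x - 6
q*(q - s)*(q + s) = q^3 - q*s^2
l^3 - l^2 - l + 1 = (l - 1)^2*(l + 1)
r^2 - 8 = (r - 2*sqrt(2))*(r + 2*sqrt(2))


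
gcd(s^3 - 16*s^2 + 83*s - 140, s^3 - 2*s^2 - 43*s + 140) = s^2 - 9*s + 20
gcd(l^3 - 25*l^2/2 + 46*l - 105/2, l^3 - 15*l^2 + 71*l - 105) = l^2 - 10*l + 21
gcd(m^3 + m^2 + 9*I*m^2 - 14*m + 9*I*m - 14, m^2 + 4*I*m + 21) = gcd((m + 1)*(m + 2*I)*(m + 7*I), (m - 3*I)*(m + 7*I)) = m + 7*I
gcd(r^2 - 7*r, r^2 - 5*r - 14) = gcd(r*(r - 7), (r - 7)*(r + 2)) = r - 7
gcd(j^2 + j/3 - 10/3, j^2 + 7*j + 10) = j + 2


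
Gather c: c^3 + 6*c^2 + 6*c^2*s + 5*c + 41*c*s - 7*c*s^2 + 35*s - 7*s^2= c^3 + c^2*(6*s + 6) + c*(-7*s^2 + 41*s + 5) - 7*s^2 + 35*s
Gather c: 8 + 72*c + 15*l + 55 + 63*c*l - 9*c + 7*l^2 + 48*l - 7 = c*(63*l + 63) + 7*l^2 + 63*l + 56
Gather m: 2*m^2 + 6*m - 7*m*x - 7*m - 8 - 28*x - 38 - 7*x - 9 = 2*m^2 + m*(-7*x - 1) - 35*x - 55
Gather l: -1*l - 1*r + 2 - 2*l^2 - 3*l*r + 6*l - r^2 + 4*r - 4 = -2*l^2 + l*(5 - 3*r) - r^2 + 3*r - 2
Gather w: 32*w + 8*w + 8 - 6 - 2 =40*w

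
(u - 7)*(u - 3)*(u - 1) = u^3 - 11*u^2 + 31*u - 21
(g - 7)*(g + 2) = g^2 - 5*g - 14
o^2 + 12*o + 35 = (o + 5)*(o + 7)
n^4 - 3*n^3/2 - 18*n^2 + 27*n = n*(n - 3/2)*(n - 3*sqrt(2))*(n + 3*sqrt(2))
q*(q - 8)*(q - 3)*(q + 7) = q^4 - 4*q^3 - 53*q^2 + 168*q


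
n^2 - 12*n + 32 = (n - 8)*(n - 4)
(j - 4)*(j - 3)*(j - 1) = j^3 - 8*j^2 + 19*j - 12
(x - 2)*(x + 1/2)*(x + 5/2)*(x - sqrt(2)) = x^4 - sqrt(2)*x^3 + x^3 - 19*x^2/4 - sqrt(2)*x^2 - 5*x/2 + 19*sqrt(2)*x/4 + 5*sqrt(2)/2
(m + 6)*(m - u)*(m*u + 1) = m^3*u - m^2*u^2 + 6*m^2*u + m^2 - 6*m*u^2 - m*u + 6*m - 6*u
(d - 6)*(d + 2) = d^2 - 4*d - 12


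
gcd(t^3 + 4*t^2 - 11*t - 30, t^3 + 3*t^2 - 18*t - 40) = t^2 + 7*t + 10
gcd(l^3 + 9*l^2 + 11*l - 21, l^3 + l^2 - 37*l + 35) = l^2 + 6*l - 7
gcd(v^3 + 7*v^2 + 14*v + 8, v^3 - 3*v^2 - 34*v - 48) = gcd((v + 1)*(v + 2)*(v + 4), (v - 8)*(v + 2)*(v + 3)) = v + 2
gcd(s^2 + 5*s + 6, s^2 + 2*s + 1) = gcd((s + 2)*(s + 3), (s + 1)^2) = 1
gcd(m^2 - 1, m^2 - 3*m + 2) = m - 1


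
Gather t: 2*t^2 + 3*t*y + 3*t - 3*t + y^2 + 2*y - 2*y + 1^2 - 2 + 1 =2*t^2 + 3*t*y + y^2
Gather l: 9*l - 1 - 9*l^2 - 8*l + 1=-9*l^2 + l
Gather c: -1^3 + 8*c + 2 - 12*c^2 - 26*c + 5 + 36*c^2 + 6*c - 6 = 24*c^2 - 12*c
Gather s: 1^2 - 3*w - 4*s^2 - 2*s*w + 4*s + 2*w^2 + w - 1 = -4*s^2 + s*(4 - 2*w) + 2*w^2 - 2*w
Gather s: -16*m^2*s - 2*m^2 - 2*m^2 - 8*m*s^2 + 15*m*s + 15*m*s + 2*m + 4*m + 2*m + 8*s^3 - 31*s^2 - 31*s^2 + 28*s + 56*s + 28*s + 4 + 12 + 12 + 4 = -4*m^2 + 8*m + 8*s^3 + s^2*(-8*m - 62) + s*(-16*m^2 + 30*m + 112) + 32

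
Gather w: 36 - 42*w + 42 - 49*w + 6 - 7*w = 84 - 98*w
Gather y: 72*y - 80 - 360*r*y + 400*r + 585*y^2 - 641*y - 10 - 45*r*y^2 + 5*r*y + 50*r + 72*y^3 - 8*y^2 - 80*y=450*r + 72*y^3 + y^2*(577 - 45*r) + y*(-355*r - 649) - 90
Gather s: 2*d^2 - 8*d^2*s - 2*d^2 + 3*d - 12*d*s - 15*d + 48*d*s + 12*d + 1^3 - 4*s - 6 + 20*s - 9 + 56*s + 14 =s*(-8*d^2 + 36*d + 72)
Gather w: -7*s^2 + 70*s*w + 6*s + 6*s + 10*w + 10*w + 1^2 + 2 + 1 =-7*s^2 + 12*s + w*(70*s + 20) + 4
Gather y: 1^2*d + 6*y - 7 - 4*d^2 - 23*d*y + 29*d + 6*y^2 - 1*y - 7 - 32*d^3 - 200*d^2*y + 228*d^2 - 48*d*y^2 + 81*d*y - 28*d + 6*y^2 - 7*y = -32*d^3 + 224*d^2 + 2*d + y^2*(12 - 48*d) + y*(-200*d^2 + 58*d - 2) - 14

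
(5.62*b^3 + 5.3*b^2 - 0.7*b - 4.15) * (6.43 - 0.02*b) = -0.1124*b^4 + 36.0306*b^3 + 34.093*b^2 - 4.418*b - 26.6845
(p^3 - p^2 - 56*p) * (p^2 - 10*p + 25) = p^5 - 11*p^4 - 21*p^3 + 535*p^2 - 1400*p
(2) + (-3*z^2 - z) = -3*z^2 - z + 2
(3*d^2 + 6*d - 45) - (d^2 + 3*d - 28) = 2*d^2 + 3*d - 17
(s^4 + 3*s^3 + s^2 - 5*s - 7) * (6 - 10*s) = -10*s^5 - 24*s^4 + 8*s^3 + 56*s^2 + 40*s - 42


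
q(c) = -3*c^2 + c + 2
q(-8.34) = -215.01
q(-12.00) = -442.00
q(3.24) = -26.25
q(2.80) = -18.72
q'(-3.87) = 24.22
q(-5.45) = -92.56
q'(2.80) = -15.80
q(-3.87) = -46.80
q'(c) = 1 - 6*c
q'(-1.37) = 9.22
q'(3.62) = -20.72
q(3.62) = -33.69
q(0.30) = 2.03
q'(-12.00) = 73.00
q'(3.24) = -18.44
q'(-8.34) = 51.04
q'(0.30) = -0.80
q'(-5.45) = 33.70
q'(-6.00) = 37.00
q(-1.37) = -5.00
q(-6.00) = -112.00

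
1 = 1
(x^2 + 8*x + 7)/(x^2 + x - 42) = (x + 1)/(x - 6)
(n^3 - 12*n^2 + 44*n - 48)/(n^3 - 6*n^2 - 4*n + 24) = (n - 4)/(n + 2)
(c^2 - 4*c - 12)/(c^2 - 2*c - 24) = (c + 2)/(c + 4)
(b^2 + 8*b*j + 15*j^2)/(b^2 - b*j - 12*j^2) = (b + 5*j)/(b - 4*j)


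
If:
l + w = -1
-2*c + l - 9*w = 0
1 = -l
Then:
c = -1/2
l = -1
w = 0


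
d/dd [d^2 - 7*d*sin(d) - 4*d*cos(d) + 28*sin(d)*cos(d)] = 4*d*sin(d) - 7*d*cos(d) + 2*d - 7*sin(d) - 4*cos(d) + 28*cos(2*d)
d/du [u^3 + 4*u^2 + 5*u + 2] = 3*u^2 + 8*u + 5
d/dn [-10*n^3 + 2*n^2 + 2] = 2*n*(2 - 15*n)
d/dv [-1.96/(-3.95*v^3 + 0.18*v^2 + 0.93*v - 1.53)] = (-23.226*v^2 + 0.7056*v + 1.8228)/(3.95*v^3 - 0.18*v^2 - 0.93*v + 1.53)^2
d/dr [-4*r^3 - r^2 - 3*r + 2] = -12*r^2 - 2*r - 3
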